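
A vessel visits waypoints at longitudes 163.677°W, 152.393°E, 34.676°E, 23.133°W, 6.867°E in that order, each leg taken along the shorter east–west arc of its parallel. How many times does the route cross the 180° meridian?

1

Leg 1: -163.677° → +152.393°, shortest Δλ = -43.93° (west) — crosses 180°.
Leg 2: +152.393° → +34.676°, shortest Δλ = -117.717° (west) — does not cross 180°.
Leg 3: +34.676° → -23.133°, shortest Δλ = -57.809° (west) — does not cross 180°.
Leg 4: -23.133° → +6.867°, shortest Δλ = 30.0° (east) — does not cross 180°.
Total crossings: 1.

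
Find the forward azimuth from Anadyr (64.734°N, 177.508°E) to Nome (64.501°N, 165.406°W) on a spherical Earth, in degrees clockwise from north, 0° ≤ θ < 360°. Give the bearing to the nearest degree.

Δλ = -165.406 − 177.508 = -342.914°; wrapped into (−180°, 180°]: 17.086°.
θ = atan2( sin Δλ · cos φ₂ , cos φ₁ · sin φ₂ − sin φ₁ · cos φ₂ · cos Δλ )
  = atan2(0.12648, 0.01312) = 84.080° → normalised to [0°, 360°): 84.080°.

84°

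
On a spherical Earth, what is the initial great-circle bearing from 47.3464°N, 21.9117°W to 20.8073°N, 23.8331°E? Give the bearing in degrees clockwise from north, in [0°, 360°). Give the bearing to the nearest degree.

110°

Δλ = 23.8331 − -21.9117 = 45.7448°.
θ = atan2( sin Δλ · cos φ₂ , cos φ₁ · sin φ₂ − sin φ₁ · cos φ₂ · cos Δλ )
  = atan2(0.66953, -0.23908) = 109.651° → normalised to [0°, 360°): 109.651°.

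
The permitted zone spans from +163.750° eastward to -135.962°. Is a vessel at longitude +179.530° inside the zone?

Yes

Band width going east from +163.750° to -135.962°: ((-135.962 − 163.750) mod 360) = 60.288°.
Offset of +179.530° east of the west edge: ((179.530 − 163.750) mod 360) = 15.780°.
15.780° ≤ 60.288° ⇒ inside.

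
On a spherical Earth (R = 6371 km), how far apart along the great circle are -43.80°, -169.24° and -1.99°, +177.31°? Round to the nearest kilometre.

Δλ = 177.31 − -169.24 = 346.55°; wrapped into (−180°, 180°]: -13.45°.
Δφ = -1.99 − -43.80 = 41.81°.
a = sin²(Δφ/2) + cos φ₁ · cos φ₂ · sin²(Δλ/2) = 0.137212.
c = 2·atan2(√a, √(1−a)) = 0.75893 rad → d = 6371·c ≈ 4835.11 km.

4835 km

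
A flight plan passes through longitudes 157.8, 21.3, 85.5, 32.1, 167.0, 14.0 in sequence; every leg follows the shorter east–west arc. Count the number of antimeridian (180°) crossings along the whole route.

0

Leg 1: +157.8° → +21.3°, shortest Δλ = -136.5° (west) — does not cross 180°.
Leg 2: +21.3° → +85.5°, shortest Δλ = 64.2° (east) — does not cross 180°.
Leg 3: +85.5° → +32.1°, shortest Δλ = -53.4° (west) — does not cross 180°.
Leg 4: +32.1° → +167.0°, shortest Δλ = 134.9° (east) — does not cross 180°.
Leg 5: +167.0° → +14.0°, shortest Δλ = -153.0° (west) — does not cross 180°.
Total crossings: 0.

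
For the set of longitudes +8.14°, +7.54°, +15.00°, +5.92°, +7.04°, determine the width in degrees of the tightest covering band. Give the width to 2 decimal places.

9.08°

Sort the longitudes: +5.92°, +7.04°, +7.54°, +8.14°, +15.00°.
Eastward gaps between consecutive values (wrapping around): 1.12°, 0.50°, 0.60°, 6.86°, 350.92°.
Largest gap = 350.92° ⇒ minimal covering band is its complement: 360° − 350.92° = 9.08°.
Band runs from +5.92° eastward to +15.00°.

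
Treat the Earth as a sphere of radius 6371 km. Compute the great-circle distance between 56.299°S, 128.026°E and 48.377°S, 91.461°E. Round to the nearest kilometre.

Δλ = 91.461 − 128.026 = -36.565°.
Δφ = -48.377 − -56.299 = 7.922°.
a = sin²(Δφ/2) + cos φ₁ · cos φ₂ · sin²(Δλ/2) = 0.041041.
c = 2·atan2(√a, √(1−a)) = 0.40799 rad → d = 6371·c ≈ 2599.33 km.

2599 km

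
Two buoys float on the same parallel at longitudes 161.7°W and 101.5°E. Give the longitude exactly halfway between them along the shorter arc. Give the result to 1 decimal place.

Signed shortest Δλ from -161.7° to +101.5° is -96.8°.
Midpoint longitude = -161.7° + (-96.8°)/2 = -161.7° − 48.4° = -210.1°.
Normalise into (−180°, 180°]: +149.9°.
(The naïve average (-161.7 + +101.5)/2 = -30.1° is on the wrong side of the globe.)

149.9°E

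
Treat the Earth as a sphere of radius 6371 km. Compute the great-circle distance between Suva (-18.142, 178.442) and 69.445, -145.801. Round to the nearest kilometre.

10140 km

Δλ = -145.801 − 178.442 = -324.243°; wrapped into (−180°, 180°]: 35.757°.
Δφ = 69.445 − -18.142 = 87.587°.
a = sin²(Δφ/2) + cos φ₁ · cos φ₂ · sin²(Δλ/2) = 0.510395.
c = 2·atan2(√a, √(1−a)) = 1.59159 rad → d = 6371·c ≈ 10140.01 km.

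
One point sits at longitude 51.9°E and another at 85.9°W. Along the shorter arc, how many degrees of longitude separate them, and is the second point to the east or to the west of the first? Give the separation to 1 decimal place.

Raw difference: -85.9 − 51.9 = -137.8°.
Normalise into (−180°, 180°]: -137.8° stays -137.8°.
Negative ⇒ the second point lies to the west; separation 137.8°.

137.8° west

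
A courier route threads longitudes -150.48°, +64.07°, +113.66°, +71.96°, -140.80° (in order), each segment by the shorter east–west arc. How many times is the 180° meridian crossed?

2

Leg 1: -150.48° → +64.07°, shortest Δλ = -145.45° (west) — crosses 180°.
Leg 2: +64.07° → +113.66°, shortest Δλ = 49.59° (east) — does not cross 180°.
Leg 3: +113.66° → +71.96°, shortest Δλ = -41.7° (west) — does not cross 180°.
Leg 4: +71.96° → -140.80°, shortest Δλ = 147.24° (east) — crosses 180°.
Total crossings: 2.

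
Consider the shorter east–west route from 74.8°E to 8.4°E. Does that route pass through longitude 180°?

No

Signed shortest Δλ = ((8.4 − 74.8 + 180) mod 360) − 180 = -66.4°.
Going west by 66.4° from +74.8° reaches +8.4° without touching 180°.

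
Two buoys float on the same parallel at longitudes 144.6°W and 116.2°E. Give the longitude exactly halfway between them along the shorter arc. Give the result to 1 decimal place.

Signed shortest Δλ from -144.6° to +116.2° is -99.2°.
Midpoint longitude = -144.6° + (-99.2°)/2 = -144.6° − 49.6° = -194.2°.
Normalise into (−180°, 180°]: +165.8°.
(The naïve average (-144.6 + +116.2)/2 = -14.2° is on the wrong side of the globe.)

165.8°E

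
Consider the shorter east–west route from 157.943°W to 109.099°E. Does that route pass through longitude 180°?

Naïve |109.099 − -157.943| = 267.042° > 180°, so the shorter arc goes the other way round — across 180°.
Signed shortest Δλ = ((109.099 − -157.943 + 180) mod 360) − 180 = -92.958°.
Going west by 92.958° from -157.943° passes through 180° before reaching +109.099°.

Yes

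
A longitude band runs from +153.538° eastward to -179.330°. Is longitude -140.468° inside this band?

Band width going east from +153.538° to -179.330°: ((-179.330 − 153.538) mod 360) = 27.132°.
Offset of -140.468° east of the west edge: ((-140.468 − 153.538) mod 360) = 65.994°.
65.994° > 27.132° ⇒ outside.

No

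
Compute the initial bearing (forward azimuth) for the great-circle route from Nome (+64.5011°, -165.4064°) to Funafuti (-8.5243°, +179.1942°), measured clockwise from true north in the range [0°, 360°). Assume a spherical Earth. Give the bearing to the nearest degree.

Δλ = 179.1942 − -165.4064 = 344.6006°; wrapped into (−180°, 180°]: -15.3994°.
θ = atan2( sin Δλ · cos φ₂ , cos φ₁ · sin φ₂ − sin φ₁ · cos φ₂ · cos Δλ )
  = atan2(-0.26261, -0.92439) = -164.140° → normalised to [0°, 360°): 195.860°.

196°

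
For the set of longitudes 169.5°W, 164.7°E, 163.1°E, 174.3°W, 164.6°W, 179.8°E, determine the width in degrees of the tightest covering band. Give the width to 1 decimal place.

32.3°

Sort the longitudes: -174.3°, -169.5°, -164.6°, +163.1°, +164.7°, +179.8°.
Eastward gaps between consecutive values (wrapping around): 4.8°, 4.9°, 327.7°, 1.6°, 15.1°, 5.9°.
Largest gap = 327.7° ⇒ minimal covering band is its complement: 360° − 327.7° = 32.3°.
Band runs from +163.1° eastward to -164.6°, crossing the antimeridian.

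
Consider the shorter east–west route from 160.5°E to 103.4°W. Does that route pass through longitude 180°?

Naïve |-103.4 − 160.5| = 263.9° > 180°, so the shorter arc goes the other way round — across 180°.
Signed shortest Δλ = ((-103.4 − 160.5 + 180) mod 360) − 180 = 96.1°.
Going east by 96.1° from +160.5° passes through 180° before reaching -103.4°.

Yes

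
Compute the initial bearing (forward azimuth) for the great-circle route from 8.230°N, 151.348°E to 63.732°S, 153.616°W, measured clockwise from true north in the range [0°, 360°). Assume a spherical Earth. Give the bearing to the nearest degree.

Δλ = -153.616 − 151.348 = -304.964°; wrapped into (−180°, 180°]: 55.036°.
θ = atan2( sin Δλ · cos φ₂ , cos φ₁ · sin φ₂ − sin φ₁ · cos φ₂ · cos Δλ )
  = atan2(0.36269, -0.92380) = 158.565° → normalised to [0°, 360°): 158.565°.

159°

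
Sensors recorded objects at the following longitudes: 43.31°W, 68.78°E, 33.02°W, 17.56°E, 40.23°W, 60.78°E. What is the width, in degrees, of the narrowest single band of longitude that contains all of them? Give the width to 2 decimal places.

112.09°

Sort the longitudes: -43.31°, -40.23°, -33.02°, +17.56°, +60.78°, +68.78°.
Eastward gaps between consecutive values (wrapping around): 3.08°, 7.21°, 50.58°, 43.22°, 8.00°, 247.91°.
Largest gap = 247.91° ⇒ minimal covering band is its complement: 360° − 247.91° = 112.09°.
Band runs from -43.31° eastward to +68.78°.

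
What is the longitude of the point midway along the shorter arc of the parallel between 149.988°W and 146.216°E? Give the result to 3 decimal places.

178.114°E

Signed shortest Δλ from -149.988° to +146.216° is -63.796°.
Midpoint longitude = -149.988° + (-63.796°)/2 = -149.988° − 31.898° = -181.886°.
Normalise into (−180°, 180°]: +178.114°.
(The naïve average (-149.988 + +146.216)/2 = -1.886° is on the wrong side of the globe.)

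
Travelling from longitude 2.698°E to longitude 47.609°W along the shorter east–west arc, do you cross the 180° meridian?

Signed shortest Δλ = ((-47.609 − 2.698 + 180) mod 360) − 180 = -50.307°.
Going west by 50.307° from +2.698° reaches -47.609° without touching 180°.

No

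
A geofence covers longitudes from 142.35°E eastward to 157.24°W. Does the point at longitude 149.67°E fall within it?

Yes

Band width going east from +142.35° to -157.24°: ((-157.24 − 142.35) mod 360) = 60.41°.
Offset of +149.67° east of the west edge: ((149.67 − 142.35) mod 360) = 7.32°.
7.32° ≤ 60.41° ⇒ inside.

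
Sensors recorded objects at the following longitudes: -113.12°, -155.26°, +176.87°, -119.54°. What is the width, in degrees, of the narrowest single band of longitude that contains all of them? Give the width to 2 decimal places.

Sort the longitudes: -155.26°, -119.54°, -113.12°, +176.87°.
Eastward gaps between consecutive values (wrapping around): 35.72°, 6.42°, 289.99°, 27.87°.
Largest gap = 289.99° ⇒ minimal covering band is its complement: 360° − 289.99° = 70.01°.
Band runs from +176.87° eastward to -113.12°, crossing the antimeridian.

70.01°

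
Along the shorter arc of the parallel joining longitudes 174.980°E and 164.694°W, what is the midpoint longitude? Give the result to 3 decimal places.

174.857°W

Signed shortest Δλ from +174.980° to -164.694° is +20.326°.
Midpoint longitude = +174.980° + (+20.326°)/2 = +174.980° + 10.163° = +185.143°.
Normalise into (−180°, 180°]: -174.857°.
(The naïve average (+174.980 + -164.694)/2 = 5.143° is on the wrong side of the globe.)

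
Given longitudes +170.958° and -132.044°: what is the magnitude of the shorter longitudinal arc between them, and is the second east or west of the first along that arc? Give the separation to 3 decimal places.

56.998° east

Raw difference: -132.044 − 170.958 = -303.002°.
Normalise into (−180°, 180°]: -303.002° + 360° = 56.998°.
Positive ⇒ the second point lies to the east; separation 56.998°.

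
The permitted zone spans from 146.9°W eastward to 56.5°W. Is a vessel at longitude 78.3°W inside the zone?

Band width going east from -146.9° to -56.5°: ((-56.5 − -146.9) mod 360) = 90.4°.
Offset of -78.3° east of the west edge: ((-78.3 − -146.9) mod 360) = 68.6°.
68.6° ≤ 90.4° ⇒ inside.

Yes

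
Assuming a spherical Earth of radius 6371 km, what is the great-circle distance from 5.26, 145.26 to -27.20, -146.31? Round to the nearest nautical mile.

Δλ = -146.31 − 145.26 = -291.57°; wrapped into (−180°, 180°]: 68.43°.
Δφ = -27.20 − 5.26 = -32.46°.
a = sin²(Δφ/2) + cos φ₁ · cos φ₂ · sin²(Δλ/2) = 0.358149.
c = 2·atan2(√a, √(1−a)) = 1.28314 rad → d = 6371·c ≈ 8174.91 km ≈ 4414.10 nmi.

4414 nmi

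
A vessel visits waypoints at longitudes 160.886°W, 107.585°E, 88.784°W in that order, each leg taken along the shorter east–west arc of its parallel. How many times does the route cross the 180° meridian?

2

Leg 1: -160.886° → +107.585°, shortest Δλ = -91.529° (west) — crosses 180°.
Leg 2: +107.585° → -88.784°, shortest Δλ = 163.631° (east) — crosses 180°.
Total crossings: 2.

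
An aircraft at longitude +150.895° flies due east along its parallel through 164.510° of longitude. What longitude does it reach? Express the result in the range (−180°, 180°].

-44.595°

Start at +150.895°; shift +164.510° → +315.405°.
+315.405° lies outside (−180°, 180°]; subtract 360° → -44.595°.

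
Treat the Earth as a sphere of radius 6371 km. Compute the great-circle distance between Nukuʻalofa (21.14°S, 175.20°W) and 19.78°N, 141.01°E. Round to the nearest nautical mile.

3556 nmi

Δλ = 141.01 − -175.20 = 316.21°; wrapped into (−180°, 180°]: -43.79°.
Δφ = 19.78 − -21.14 = 40.92°.
a = sin²(Δφ/2) + cos φ₁ · cos φ₂ · sin²(Δλ/2) = 0.244236.
c = 2·atan2(√a, √(1−a)) = 1.03383 rad → d = 6371·c ≈ 6586.56 km ≈ 3556.46 nmi.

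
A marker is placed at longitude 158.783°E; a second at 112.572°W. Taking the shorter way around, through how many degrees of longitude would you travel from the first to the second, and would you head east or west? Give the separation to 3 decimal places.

Raw difference: -112.572 − 158.783 = -271.355°.
Normalise into (−180°, 180°]: -271.355° + 360° = 88.645°.
Positive ⇒ the second point lies to the east; separation 88.645°.

88.645° east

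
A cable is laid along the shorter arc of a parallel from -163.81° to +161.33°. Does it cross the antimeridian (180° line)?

Naïve |161.33 − -163.81| = 325.14° > 180°, so the shorter arc goes the other way round — across 180°.
Signed shortest Δλ = ((161.33 − -163.81 + 180) mod 360) − 180 = -34.86°.
Going west by 34.86° from -163.81° passes through 180° before reaching +161.33°.

Yes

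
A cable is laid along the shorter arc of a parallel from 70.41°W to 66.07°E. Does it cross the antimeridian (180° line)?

Signed shortest Δλ = ((66.07 − -70.41 + 180) mod 360) − 180 = 136.48°.
Going east by 136.48° from -70.41° reaches +66.07° without touching 180°.

No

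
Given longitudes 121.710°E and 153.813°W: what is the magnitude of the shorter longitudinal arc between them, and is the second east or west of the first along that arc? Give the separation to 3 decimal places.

Raw difference: -153.813 − 121.710 = -275.523°.
Normalise into (−180°, 180°]: -275.523° + 360° = 84.477°.
Positive ⇒ the second point lies to the east; separation 84.477°.

84.477° east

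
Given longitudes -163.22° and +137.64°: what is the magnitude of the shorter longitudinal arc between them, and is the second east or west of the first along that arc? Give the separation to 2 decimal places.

Raw difference: 137.64 − -163.22 = 300.86°.
Normalise into (−180°, 180°]: 300.86° − 360° = -59.14°.
Negative ⇒ the second point lies to the west; separation 59.14°.

59.14° west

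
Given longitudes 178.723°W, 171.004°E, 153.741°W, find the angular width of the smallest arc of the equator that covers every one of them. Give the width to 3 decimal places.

Sort the longitudes: -178.723°, -153.741°, +171.004°.
Eastward gaps between consecutive values (wrapping around): 24.982°, 324.745°, 10.273°.
Largest gap = 324.745° ⇒ minimal covering band is its complement: 360° − 324.745° = 35.255°.
Band runs from +171.004° eastward to -153.741°, crossing the antimeridian.

35.255°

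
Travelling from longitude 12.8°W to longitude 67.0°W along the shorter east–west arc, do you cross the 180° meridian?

Signed shortest Δλ = ((-67.0 − -12.8 + 180) mod 360) − 180 = -54.2°.
Going west by 54.2° from -12.8° reaches -67.0° without touching 180°.

No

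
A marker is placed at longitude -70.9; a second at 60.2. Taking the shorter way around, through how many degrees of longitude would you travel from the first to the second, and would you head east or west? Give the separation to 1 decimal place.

Raw difference: 60.2 − -70.9 = 131.1°.
Normalise into (−180°, 180°]: 131.1° stays 131.1°.
Positive ⇒ the second point lies to the east; separation 131.1°.

131.1° east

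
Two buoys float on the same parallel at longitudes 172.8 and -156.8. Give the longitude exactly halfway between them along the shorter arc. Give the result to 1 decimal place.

-172.0°

Signed shortest Δλ from +172.8° to -156.8° is +30.4°.
Midpoint longitude = +172.8° + (+30.4°)/2 = +172.8° + 15.2° = +188.0°.
Normalise into (−180°, 180°]: -172.0°.
(The naïve average (+172.8 + -156.8)/2 = 8.0° is on the wrong side of the globe.)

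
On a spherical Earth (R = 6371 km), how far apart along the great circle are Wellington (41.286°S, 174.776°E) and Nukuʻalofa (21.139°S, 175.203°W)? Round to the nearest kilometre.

Δλ = -175.203 − 174.776 = -349.979°; wrapped into (−180°, 180°]: 10.021°.
Δφ = -21.139 − -41.286 = 20.147°.
a = sin²(Δφ/2) + cos φ₁ · cos φ₂ · sin²(Δλ/2) = 0.035940.
c = 2·atan2(√a, √(1−a)) = 0.38147 rad → d = 6371·c ≈ 2430.32 km.

2430 km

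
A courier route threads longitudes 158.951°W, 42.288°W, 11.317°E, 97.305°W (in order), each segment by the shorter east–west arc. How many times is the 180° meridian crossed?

0

Leg 1: -158.951° → -42.288°, shortest Δλ = 116.663° (east) — does not cross 180°.
Leg 2: -42.288° → +11.317°, shortest Δλ = 53.605° (east) — does not cross 180°.
Leg 3: +11.317° → -97.305°, shortest Δλ = -108.622° (west) — does not cross 180°.
Total crossings: 0.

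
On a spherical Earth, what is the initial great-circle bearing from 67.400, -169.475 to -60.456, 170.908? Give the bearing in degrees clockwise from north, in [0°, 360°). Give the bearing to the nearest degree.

192°

Δλ = 170.908 − -169.475 = 340.383°; wrapped into (−180°, 180°]: -19.617°.
θ = atan2( sin Δλ · cos φ₂ , cos φ₁ · sin φ₂ − sin φ₁ · cos φ₂ · cos Δλ )
  = atan2(-0.16555, -0.76313) = -167.760° → normalised to [0°, 360°): 192.240°.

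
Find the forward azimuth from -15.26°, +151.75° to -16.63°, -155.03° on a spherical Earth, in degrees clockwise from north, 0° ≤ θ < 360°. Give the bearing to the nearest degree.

Δλ = -155.03 − 151.75 = -306.78°; wrapped into (−180°, 180°]: 53.22°.
θ = atan2( sin Δλ · cos φ₂ , cos φ₁ · sin φ₂ − sin φ₁ · cos φ₂ · cos Δλ )
  = atan2(0.76744, -0.12510) = 99.258° → normalised to [0°, 360°): 99.258°.

99°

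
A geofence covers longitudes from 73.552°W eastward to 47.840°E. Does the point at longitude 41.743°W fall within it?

Band width going east from -73.552° to +47.840°: ((47.840 − -73.552) mod 360) = 121.392°.
Offset of -41.743° east of the west edge: ((-41.743 − -73.552) mod 360) = 31.809°.
31.809° ≤ 121.392° ⇒ inside.

Yes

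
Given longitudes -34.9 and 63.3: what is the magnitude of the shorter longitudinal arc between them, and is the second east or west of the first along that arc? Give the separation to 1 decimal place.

98.2° east

Raw difference: 63.3 − -34.9 = 98.2°.
Normalise into (−180°, 180°]: 98.2° stays 98.2°.
Positive ⇒ the second point lies to the east; separation 98.2°.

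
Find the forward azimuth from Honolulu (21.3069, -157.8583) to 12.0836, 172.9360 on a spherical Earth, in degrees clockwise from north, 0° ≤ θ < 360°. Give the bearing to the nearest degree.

Δλ = 172.9360 − -157.8583 = 330.7943°; wrapped into (−180°, 180°]: -29.2057°.
θ = atan2( sin Δλ · cos φ₂ , cos φ₁ · sin φ₂ − sin φ₁ · cos φ₂ · cos Δλ )
  = atan2(-0.47714, -0.11511) = -103.564° → normalised to [0°, 360°): 256.436°.

256°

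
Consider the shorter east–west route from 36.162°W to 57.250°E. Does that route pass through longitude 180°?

Signed shortest Δλ = ((57.250 − -36.162 + 180) mod 360) − 180 = 93.412°.
Going east by 93.412° from -36.162° reaches +57.250° without touching 180°.

No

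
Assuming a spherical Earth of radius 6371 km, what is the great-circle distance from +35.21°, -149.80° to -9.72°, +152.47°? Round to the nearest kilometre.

7847 km

Δλ = 152.47 − -149.80 = 302.27°; wrapped into (−180°, 180°]: -57.73°.
Δφ = -9.72 − 35.21 = -44.93°.
a = sin²(Δφ/2) + cos φ₁ · cos φ₂ · sin²(Δλ/2) = 0.333690.
c = 2·atan2(√a, √(1−a)) = 1.23172 rad → d = 6371·c ≈ 7847.26 km.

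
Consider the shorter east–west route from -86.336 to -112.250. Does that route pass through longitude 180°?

Signed shortest Δλ = ((-112.250 − -86.336 + 180) mod 360) − 180 = -25.914°.
Going west by 25.914° from -86.336° reaches -112.250° without touching 180°.

No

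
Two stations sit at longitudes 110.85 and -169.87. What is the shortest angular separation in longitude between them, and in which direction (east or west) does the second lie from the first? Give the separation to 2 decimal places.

Raw difference: -169.87 − 110.85 = -280.72°.
Normalise into (−180°, 180°]: -280.72° + 360° = 79.28°.
Positive ⇒ the second point lies to the east; separation 79.28°.

79.28° east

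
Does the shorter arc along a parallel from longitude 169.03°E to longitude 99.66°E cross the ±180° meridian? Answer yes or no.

No

Signed shortest Δλ = ((99.66 − 169.03 + 180) mod 360) − 180 = -69.37°.
Going west by 69.37° from +169.03° reaches +99.66° without touching 180°.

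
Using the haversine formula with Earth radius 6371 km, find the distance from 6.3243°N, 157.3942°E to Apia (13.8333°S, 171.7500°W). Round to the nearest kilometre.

Δλ = -171.7500 − 157.3942 = -329.1442°; wrapped into (−180°, 180°]: 30.8558°.
Δφ = -13.8333 − 6.3243 = -20.1576°.
a = sin²(Δφ/2) + cos φ₁ · cos φ₂ · sin²(Δλ/2) = 0.098925.
c = 2·atan2(√a, √(1−a)) = 0.63991 rad → d = 6371·c ≈ 4076.85 km.

4077 km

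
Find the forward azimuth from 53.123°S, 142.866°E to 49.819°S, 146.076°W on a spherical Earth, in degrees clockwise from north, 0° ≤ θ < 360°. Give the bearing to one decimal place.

115.5°

Δλ = -146.076 − 142.866 = -288.942°; wrapped into (−180°, 180°]: 71.058°.
θ = atan2( sin Δλ · cos φ₂ , cos φ₁ · sin φ₂ − sin φ₁ · cos φ₂ · cos Δλ )
  = atan2(0.61027, -0.29095) = 115.490° → normalised to [0°, 360°): 115.490°.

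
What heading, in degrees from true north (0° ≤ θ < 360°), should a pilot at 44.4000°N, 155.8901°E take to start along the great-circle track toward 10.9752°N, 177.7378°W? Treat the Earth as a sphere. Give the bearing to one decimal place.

137.7°

Δλ = -177.7378 − 155.8901 = -333.6279°; wrapped into (−180°, 180°]: 26.3721°.
θ = atan2( sin Δλ · cos φ₂ , cos φ₁ · sin φ₂ − sin φ₁ · cos φ₂ · cos Δλ )
  = atan2(0.43607, -0.47936) = 137.707° → normalised to [0°, 360°): 137.707°.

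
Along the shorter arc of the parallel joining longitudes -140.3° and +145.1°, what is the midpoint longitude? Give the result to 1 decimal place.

-177.6°

Signed shortest Δλ from -140.3° to +145.1° is -74.6°.
Midpoint longitude = -140.3° + (-74.6°)/2 = -140.3° − 37.3° = -177.6°.
(The naïve average (-140.3 + +145.1)/2 = 2.4° is on the wrong side of the globe.)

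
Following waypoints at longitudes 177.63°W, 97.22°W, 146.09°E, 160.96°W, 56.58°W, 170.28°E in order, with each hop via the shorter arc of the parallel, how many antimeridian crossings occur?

3

Leg 1: -177.63° → -97.22°, shortest Δλ = 80.41° (east) — does not cross 180°.
Leg 2: -97.22° → +146.09°, shortest Δλ = -116.69° (west) — crosses 180°.
Leg 3: +146.09° → -160.96°, shortest Δλ = 52.95° (east) — crosses 180°.
Leg 4: -160.96° → -56.58°, shortest Δλ = 104.38° (east) — does not cross 180°.
Leg 5: -56.58° → +170.28°, shortest Δλ = -133.14° (west) — crosses 180°.
Total crossings: 3.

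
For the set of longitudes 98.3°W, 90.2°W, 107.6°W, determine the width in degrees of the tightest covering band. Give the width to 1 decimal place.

17.4°

Sort the longitudes: -107.6°, -98.3°, -90.2°.
Eastward gaps between consecutive values (wrapping around): 9.3°, 8.1°, 342.6°.
Largest gap = 342.6° ⇒ minimal covering band is its complement: 360° − 342.6° = 17.4°.
Band runs from -107.6° eastward to -90.2°.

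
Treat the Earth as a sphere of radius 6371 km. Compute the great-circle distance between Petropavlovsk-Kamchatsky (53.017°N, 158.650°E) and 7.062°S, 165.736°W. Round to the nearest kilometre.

Δλ = -165.736 − 158.650 = -324.386°; wrapped into (−180°, 180°]: 35.614°.
Δφ = -7.062 − 53.017 = -60.079°.
a = sin²(Δφ/2) + cos φ₁ · cos φ₂ · sin²(Δλ/2) = 0.306431.
c = 2·atan2(√a, √(1−a)) = 1.17327 rad → d = 6371·c ≈ 7474.90 km.

7475 km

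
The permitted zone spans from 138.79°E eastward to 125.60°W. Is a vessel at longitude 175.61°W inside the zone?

Yes

Band width going east from +138.79° to -125.60°: ((-125.60 − 138.79) mod 360) = 95.61°.
Offset of -175.61° east of the west edge: ((-175.61 − 138.79) mod 360) = 45.60°.
45.60° ≤ 95.61° ⇒ inside.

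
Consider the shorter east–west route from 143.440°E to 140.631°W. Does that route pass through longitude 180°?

Naïve |-140.631 − 143.440| = 284.071° > 180°, so the shorter arc goes the other way round — across 180°.
Signed shortest Δλ = ((-140.631 − 143.440 + 180) mod 360) − 180 = 75.929°.
Going east by 75.929° from +143.440° passes through 180° before reaching -140.631°.

Yes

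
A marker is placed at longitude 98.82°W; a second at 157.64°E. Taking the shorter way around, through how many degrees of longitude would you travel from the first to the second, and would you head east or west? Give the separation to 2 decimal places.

Raw difference: 157.64 − -98.82 = 256.46°.
Normalise into (−180°, 180°]: 256.46° − 360° = -103.54°.
Negative ⇒ the second point lies to the west; separation 103.54°.

103.54° west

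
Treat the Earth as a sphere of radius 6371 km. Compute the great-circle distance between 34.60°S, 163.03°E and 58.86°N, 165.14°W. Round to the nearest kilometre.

10802 km

Δλ = -165.14 − 163.03 = -328.17°; wrapped into (−180°, 180°]: 31.83°.
Δφ = 58.86 − -34.60 = 93.46°.
a = sin²(Δφ/2) + cos φ₁ · cos φ₂ · sin²(Δλ/2) = 0.562183.
c = 2·atan2(√a, √(1−a)) = 1.69548 rad → d = 6371·c ≈ 10801.93 km.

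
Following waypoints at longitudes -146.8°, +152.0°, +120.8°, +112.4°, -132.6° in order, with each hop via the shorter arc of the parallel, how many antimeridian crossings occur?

Leg 1: -146.8° → +152.0°, shortest Δλ = -61.2° (west) — crosses 180°.
Leg 2: +152.0° → +120.8°, shortest Δλ = -31.2° (west) — does not cross 180°.
Leg 3: +120.8° → +112.4°, shortest Δλ = -8.4° (west) — does not cross 180°.
Leg 4: +112.4° → -132.6°, shortest Δλ = 115.0° (east) — crosses 180°.
Total crossings: 2.

2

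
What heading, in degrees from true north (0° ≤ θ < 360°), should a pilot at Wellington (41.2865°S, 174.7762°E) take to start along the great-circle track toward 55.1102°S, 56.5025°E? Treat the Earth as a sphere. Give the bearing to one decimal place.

Δλ = 56.5025 − 174.7762 = -118.2737°.
θ = atan2( sin Δλ · cos φ₂ , cos φ₁ · sin φ₂ − sin φ₁ · cos φ₂ · cos Δλ )
  = atan2(-0.50376, -0.79513) = -147.644° → normalised to [0°, 360°): 212.356°.

212.4°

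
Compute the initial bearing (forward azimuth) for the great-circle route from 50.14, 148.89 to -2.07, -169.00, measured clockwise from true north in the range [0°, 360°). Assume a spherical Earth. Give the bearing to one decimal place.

131.5°

Δλ = -169.00 − 148.89 = -317.89°; wrapped into (−180°, 180°]: 42.11°.
θ = atan2( sin Δλ · cos φ₂ , cos φ₁ · sin φ₂ − sin φ₁ · cos φ₂ · cos Δλ )
  = atan2(0.67012, -0.59224) = 131.470° → normalised to [0°, 360°): 131.470°.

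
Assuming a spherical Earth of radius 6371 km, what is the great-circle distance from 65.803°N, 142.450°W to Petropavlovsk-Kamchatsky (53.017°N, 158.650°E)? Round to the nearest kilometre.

3462 km

Δλ = 158.650 − -142.450 = 301.100°; wrapped into (−180°, 180°]: -58.900°.
Δφ = 53.017 − 65.803 = -12.786°.
a = sin²(Δφ/2) + cos φ₁ · cos φ₂ · sin²(Δλ/2) = 0.072003.
c = 2·atan2(√a, √(1−a)) = 0.54333 rad → d = 6371·c ≈ 3461.53 km.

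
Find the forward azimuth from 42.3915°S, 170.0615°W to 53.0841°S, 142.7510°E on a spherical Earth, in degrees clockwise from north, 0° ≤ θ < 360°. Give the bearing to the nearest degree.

Δλ = 142.7510 − -170.0615 = 312.8125°; wrapped into (−180°, 180°]: -47.1875°.
θ = atan2( sin Δλ · cos φ₂ , cos φ₁ · sin φ₂ − sin φ₁ · cos φ₂ · cos Δλ )
  = atan2(-0.44062, -0.31528) = -125.586° → normalised to [0°, 360°): 234.414°.

234°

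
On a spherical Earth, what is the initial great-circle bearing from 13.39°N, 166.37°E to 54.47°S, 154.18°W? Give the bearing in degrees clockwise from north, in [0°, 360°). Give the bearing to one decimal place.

157.6°

Δλ = -154.18 − 166.37 = -320.55°; wrapped into (−180°, 180°]: 39.45°.
θ = atan2( sin Δλ · cos φ₂ , cos φ₁ · sin φ₂ − sin φ₁ · cos φ₂ · cos Δλ )
  = atan2(0.36925, -0.89561) = 157.594° → normalised to [0°, 360°): 157.594°.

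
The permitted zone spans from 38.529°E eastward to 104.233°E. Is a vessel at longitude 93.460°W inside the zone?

Band width going east from +38.529° to +104.233°: ((104.233 − 38.529) mod 360) = 65.704°.
Offset of -93.460° east of the west edge: ((-93.460 − 38.529) mod 360) = 228.011°.
228.011° > 65.704° ⇒ outside.

No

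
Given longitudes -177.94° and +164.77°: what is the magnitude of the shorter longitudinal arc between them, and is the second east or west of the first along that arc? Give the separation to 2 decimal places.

17.29° west

Raw difference: 164.77 − -177.94 = 342.71°.
Normalise into (−180°, 180°]: 342.71° − 360° = -17.29°.
Negative ⇒ the second point lies to the west; separation 17.29°.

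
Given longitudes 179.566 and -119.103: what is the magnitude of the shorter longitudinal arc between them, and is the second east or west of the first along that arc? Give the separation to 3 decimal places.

Raw difference: -119.103 − 179.566 = -298.669°.
Normalise into (−180°, 180°]: -298.669° + 360° = 61.331°.
Positive ⇒ the second point lies to the east; separation 61.331°.

61.331° east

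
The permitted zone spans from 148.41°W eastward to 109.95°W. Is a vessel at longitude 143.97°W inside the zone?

Yes

Band width going east from -148.41° to -109.95°: ((-109.95 − -148.41) mod 360) = 38.46°.
Offset of -143.97° east of the west edge: ((-143.97 − -148.41) mod 360) = 4.44°.
4.44° ≤ 38.46° ⇒ inside.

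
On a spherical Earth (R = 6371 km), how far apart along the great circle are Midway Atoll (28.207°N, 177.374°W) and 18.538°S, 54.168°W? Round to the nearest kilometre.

Δλ = -54.168 − -177.374 = 123.206°.
Δφ = -18.538 − 28.207 = -46.745°.
a = sin²(Δφ/2) + cos φ₁ · cos φ₂ · sin²(Δλ/2) = 0.803924.
c = 2·atan2(√a, √(1−a)) = 2.22414 rad → d = 6371·c ≈ 14170.02 km.

14170 km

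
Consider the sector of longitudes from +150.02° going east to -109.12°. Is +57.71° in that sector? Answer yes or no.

Band width going east from +150.02° to -109.12°: ((-109.12 − 150.02) mod 360) = 100.86°.
Offset of +57.71° east of the west edge: ((57.71 − 150.02) mod 360) = 267.69°.
267.69° > 100.86° ⇒ outside.

No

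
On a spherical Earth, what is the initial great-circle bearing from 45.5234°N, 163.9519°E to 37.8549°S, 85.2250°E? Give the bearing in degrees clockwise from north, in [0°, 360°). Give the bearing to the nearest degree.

235°

Δλ = 85.2250 − 163.9519 = -78.7269°.
θ = atan2( sin Δλ · cos φ₂ , cos φ₁ · sin φ₂ − sin φ₁ · cos φ₂ · cos Δλ )
  = atan2(-0.77433, -0.54008) = -124.895° → normalised to [0°, 360°): 235.105°.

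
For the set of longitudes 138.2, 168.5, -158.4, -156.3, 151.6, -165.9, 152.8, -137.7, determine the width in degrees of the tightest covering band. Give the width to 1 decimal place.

84.1°

Sort the longitudes: -165.9°, -158.4°, -156.3°, -137.7°, +138.2°, +151.6°, +152.8°, +168.5°.
Eastward gaps between consecutive values (wrapping around): 7.5°, 2.1°, 18.6°, 275.9°, 13.4°, 1.2°, 15.7°, 25.6°.
Largest gap = 275.9° ⇒ minimal covering band is its complement: 360° − 275.9° = 84.1°.
Band runs from +138.2° eastward to -137.7°, crossing the antimeridian.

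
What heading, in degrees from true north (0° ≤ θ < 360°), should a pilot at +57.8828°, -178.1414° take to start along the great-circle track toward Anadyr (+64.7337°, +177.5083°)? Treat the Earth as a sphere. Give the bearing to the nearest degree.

Δλ = 177.5083 − -178.1414 = 355.6497°; wrapped into (−180°, 180°]: -4.3503°.
θ = atan2( sin Δλ · cos φ₂ , cos φ₁ · sin φ₂ − sin φ₁ · cos φ₂ · cos Δλ )
  = atan2(-0.03238, 0.12033) = -15.060° → normalised to [0°, 360°): 344.940°.

345°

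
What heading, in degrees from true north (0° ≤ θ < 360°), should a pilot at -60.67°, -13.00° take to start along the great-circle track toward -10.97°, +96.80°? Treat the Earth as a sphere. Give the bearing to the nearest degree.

Δλ = 96.80 − -13.00 = 109.80°.
θ = atan2( sin Δλ · cos φ₂ , cos φ₁ · sin φ₂ − sin φ₁ · cos φ₂ · cos Δλ )
  = atan2(0.92369, -0.38313) = 112.528° → normalised to [0°, 360°): 112.528°.

113°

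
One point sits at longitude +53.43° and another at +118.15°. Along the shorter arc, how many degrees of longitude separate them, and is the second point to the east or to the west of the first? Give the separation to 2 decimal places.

64.72° east

Raw difference: 118.15 − 53.43 = 64.72°.
Normalise into (−180°, 180°]: 64.72° stays 64.72°.
Positive ⇒ the second point lies to the east; separation 64.72°.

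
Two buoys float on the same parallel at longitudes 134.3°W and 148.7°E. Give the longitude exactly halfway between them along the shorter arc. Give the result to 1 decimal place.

Signed shortest Δλ from -134.3° to +148.7° is -77.0°.
Midpoint longitude = -134.3° + (-77.0°)/2 = -134.3° − 38.5° = -172.8°.
(The naïve average (-134.3 + +148.7)/2 = 7.2° is on the wrong side of the globe.)

172.8°W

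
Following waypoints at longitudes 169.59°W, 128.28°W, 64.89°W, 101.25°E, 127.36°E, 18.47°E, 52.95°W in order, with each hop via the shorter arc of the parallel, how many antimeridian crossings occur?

Leg 1: -169.59° → -128.28°, shortest Δλ = 41.31° (east) — does not cross 180°.
Leg 2: -128.28° → -64.89°, shortest Δλ = 63.39° (east) — does not cross 180°.
Leg 3: -64.89° → +101.25°, shortest Δλ = 166.14° (east) — does not cross 180°.
Leg 4: +101.25° → +127.36°, shortest Δλ = 26.11° (east) — does not cross 180°.
Leg 5: +127.36° → +18.47°, shortest Δλ = -108.89° (west) — does not cross 180°.
Leg 6: +18.47° → -52.95°, shortest Δλ = -71.42° (west) — does not cross 180°.
Total crossings: 0.

0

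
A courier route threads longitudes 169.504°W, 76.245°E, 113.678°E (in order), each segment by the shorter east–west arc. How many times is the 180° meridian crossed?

Leg 1: -169.504° → +76.245°, shortest Δλ = -114.251° (west) — crosses 180°.
Leg 2: +76.245° → +113.678°, shortest Δλ = 37.433° (east) — does not cross 180°.
Total crossings: 1.

1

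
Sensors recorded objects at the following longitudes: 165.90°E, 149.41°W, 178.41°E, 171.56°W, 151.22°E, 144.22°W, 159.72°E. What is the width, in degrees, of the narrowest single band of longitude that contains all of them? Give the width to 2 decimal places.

64.56°

Sort the longitudes: -171.56°, -149.41°, -144.22°, +151.22°, +159.72°, +165.90°, +178.41°.
Eastward gaps between consecutive values (wrapping around): 22.15°, 5.19°, 295.44°, 8.50°, 6.18°, 12.51°, 10.03°.
Largest gap = 295.44° ⇒ minimal covering band is its complement: 360° − 295.44° = 64.56°.
Band runs from +151.22° eastward to -144.22°, crossing the antimeridian.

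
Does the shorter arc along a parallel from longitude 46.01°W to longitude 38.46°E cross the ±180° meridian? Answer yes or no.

Signed shortest Δλ = ((38.46 − -46.01 + 180) mod 360) − 180 = 84.47°.
Going east by 84.47° from -46.01° reaches +38.46° without touching 180°.

No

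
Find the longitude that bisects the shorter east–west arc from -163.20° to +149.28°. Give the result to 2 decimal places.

+173.04°

Signed shortest Δλ from -163.20° to +149.28° is -47.52°.
Midpoint longitude = -163.20° + (-47.52°)/2 = -163.20° − 23.76° = -186.96°.
Normalise into (−180°, 180°]: +173.04°.
(The naïve average (-163.20 + +149.28)/2 = -6.96° is on the wrong side of the globe.)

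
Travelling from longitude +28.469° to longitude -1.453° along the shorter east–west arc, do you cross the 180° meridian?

No

Signed shortest Δλ = ((-1.453 − 28.469 + 180) mod 360) − 180 = -29.922°.
Going west by 29.922° from +28.469° reaches -1.453° without touching 180°.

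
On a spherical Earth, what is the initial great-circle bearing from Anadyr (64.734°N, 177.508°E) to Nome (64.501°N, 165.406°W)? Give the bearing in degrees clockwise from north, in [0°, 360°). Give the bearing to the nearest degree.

Δλ = -165.406 − 177.508 = -342.914°; wrapped into (−180°, 180°]: 17.086°.
θ = atan2( sin Δλ · cos φ₂ , cos φ₁ · sin φ₂ − sin φ₁ · cos φ₂ · cos Δλ )
  = atan2(0.12648, 0.01312) = 84.080° → normalised to [0°, 360°): 84.080°.

84°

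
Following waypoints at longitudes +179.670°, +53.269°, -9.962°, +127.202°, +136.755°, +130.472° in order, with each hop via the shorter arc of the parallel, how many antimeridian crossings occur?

Leg 1: +179.670° → +53.269°, shortest Δλ = -126.401° (west) — does not cross 180°.
Leg 2: +53.269° → -9.962°, shortest Δλ = -63.231° (west) — does not cross 180°.
Leg 3: -9.962° → +127.202°, shortest Δλ = 137.164° (east) — does not cross 180°.
Leg 4: +127.202° → +136.755°, shortest Δλ = 9.553° (east) — does not cross 180°.
Leg 5: +136.755° → +130.472°, shortest Δλ = -6.283° (west) — does not cross 180°.
Total crossings: 0.

0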